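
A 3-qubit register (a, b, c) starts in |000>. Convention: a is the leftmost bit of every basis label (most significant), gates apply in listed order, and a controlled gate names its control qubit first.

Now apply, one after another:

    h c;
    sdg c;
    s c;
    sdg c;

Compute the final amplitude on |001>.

The final state's coefficient on |001> equals -sqrt(2)*I/2. Key observation: gates 3-4 undo each other exactly, leaving only the rest of the circuit to track.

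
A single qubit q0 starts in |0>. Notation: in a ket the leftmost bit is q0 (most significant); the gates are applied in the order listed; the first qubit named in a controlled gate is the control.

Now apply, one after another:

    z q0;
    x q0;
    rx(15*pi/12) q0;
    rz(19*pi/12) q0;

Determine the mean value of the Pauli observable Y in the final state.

The expectation value of Y is 1/4 - sqrt(3)/4.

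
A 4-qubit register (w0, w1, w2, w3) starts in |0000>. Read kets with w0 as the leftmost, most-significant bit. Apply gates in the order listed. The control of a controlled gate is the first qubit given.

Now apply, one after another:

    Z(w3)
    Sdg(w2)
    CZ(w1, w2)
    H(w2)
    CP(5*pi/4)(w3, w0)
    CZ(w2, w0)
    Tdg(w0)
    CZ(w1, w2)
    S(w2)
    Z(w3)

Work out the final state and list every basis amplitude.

The resulting statevector has amplitude sqrt(2)/2 on |0000>, sqrt(2)*I/2 on |0010>, and 0 on every other basis state.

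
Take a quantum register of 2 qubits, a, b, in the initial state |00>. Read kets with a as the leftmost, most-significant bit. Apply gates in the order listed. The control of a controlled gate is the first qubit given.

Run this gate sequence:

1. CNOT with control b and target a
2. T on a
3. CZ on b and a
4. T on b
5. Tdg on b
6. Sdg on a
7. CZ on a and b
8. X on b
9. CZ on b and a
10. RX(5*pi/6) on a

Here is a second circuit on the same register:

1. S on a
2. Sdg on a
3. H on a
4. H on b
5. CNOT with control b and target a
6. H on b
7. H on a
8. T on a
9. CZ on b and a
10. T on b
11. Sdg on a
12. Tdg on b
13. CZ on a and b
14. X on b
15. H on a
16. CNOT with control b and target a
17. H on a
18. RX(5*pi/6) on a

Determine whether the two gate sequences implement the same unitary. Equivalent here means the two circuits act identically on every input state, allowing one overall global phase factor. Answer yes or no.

No — the two circuits implement different unitaries, even allowing a global phase.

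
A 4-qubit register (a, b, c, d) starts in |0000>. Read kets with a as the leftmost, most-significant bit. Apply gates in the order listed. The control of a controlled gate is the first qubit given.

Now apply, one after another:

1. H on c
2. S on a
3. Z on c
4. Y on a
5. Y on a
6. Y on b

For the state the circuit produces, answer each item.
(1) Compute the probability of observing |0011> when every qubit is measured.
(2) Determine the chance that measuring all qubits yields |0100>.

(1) A full measurement returns |0011> with probability 0.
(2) Outcome |0100> occurs with probability 1/2.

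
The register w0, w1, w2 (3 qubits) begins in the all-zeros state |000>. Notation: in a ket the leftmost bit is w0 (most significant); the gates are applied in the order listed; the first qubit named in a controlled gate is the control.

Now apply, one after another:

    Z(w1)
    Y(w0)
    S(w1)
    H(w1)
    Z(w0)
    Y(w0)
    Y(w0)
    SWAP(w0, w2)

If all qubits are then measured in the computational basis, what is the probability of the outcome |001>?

Outcome |001> occurs with probability 1/2.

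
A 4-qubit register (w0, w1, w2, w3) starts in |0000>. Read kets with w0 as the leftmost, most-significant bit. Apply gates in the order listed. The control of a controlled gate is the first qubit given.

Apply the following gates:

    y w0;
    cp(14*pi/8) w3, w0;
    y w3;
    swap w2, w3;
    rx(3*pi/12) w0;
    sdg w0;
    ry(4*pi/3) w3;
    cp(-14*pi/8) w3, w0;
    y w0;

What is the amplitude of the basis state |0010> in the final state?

|0010> carries amplitude -sqrt(sqrt(2) + 2)/4 in the final state.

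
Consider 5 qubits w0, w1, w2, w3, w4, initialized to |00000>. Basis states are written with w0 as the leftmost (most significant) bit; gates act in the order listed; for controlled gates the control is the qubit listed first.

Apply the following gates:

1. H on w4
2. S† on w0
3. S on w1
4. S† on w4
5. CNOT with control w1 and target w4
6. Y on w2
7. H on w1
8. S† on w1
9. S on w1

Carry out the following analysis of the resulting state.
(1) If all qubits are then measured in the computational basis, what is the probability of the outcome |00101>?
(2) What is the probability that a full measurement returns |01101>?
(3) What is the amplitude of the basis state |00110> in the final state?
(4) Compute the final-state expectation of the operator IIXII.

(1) A full measurement returns |00101> with probability 1/4.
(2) Outcome |01101> occurs with probability 1/4.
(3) The final state's coefficient on |00110> equals 0.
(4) In the final state, IIXII has expectation 0.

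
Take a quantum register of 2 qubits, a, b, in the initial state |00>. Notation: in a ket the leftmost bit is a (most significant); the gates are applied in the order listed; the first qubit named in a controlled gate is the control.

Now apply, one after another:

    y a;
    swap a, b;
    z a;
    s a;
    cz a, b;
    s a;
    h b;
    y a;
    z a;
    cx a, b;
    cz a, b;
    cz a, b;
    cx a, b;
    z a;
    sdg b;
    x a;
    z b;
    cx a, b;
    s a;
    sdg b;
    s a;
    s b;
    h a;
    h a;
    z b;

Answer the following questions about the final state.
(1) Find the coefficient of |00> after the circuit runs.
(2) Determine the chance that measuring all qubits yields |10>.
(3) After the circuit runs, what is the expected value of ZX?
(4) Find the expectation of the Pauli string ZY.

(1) |00> carries amplitude -sqrt(2)/2 in the final state. Key observation: the block from step 9 through step 14 cancels to the identity and can be dropped.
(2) The probability of measuring |10> is 0.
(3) The observable ZX averages to 0.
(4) The observable ZY averages to 1.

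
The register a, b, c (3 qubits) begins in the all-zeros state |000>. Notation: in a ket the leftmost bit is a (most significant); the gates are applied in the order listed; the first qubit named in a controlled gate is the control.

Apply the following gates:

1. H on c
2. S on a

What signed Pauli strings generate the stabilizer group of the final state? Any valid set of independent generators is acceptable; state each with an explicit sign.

The stabilizer group can be generated by +IIX, +ZII, +IZI, among other valid generating sets.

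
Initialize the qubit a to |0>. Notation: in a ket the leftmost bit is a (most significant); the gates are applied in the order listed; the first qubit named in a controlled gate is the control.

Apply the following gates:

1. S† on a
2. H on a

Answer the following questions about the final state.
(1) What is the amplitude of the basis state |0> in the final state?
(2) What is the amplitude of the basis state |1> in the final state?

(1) The amplitude on |0> is sqrt(2)/2.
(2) The amplitude on |1> is sqrt(2)/2.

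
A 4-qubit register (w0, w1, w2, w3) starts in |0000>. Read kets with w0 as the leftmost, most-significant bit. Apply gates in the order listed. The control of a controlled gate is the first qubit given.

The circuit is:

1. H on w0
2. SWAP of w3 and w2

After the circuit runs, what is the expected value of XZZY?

In the final state, XZZY has expectation 0.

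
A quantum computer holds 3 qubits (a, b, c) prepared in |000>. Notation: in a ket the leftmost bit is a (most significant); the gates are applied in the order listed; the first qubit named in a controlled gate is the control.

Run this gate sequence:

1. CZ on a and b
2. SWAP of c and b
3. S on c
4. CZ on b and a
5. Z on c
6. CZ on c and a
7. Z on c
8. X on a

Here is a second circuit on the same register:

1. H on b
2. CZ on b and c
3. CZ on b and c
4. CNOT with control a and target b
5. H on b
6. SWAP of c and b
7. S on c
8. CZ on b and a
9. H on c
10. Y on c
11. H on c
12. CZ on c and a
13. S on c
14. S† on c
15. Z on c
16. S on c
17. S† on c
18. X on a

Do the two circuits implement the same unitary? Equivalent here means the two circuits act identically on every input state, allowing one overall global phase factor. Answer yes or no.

No: there is an input state on which the two circuits produce genuinely different outputs (not merely differing by a phase).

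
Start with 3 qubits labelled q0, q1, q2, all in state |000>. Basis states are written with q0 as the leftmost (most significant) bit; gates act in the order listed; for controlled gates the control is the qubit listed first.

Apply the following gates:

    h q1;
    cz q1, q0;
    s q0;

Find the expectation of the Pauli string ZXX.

The observable ZXX averages to 0.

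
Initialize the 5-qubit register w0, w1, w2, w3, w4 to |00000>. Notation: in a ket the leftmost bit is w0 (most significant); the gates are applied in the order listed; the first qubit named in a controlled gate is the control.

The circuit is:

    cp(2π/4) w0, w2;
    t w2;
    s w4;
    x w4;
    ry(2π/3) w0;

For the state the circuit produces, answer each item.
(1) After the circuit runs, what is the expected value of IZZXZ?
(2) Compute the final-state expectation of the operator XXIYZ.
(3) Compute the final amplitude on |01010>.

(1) In the final state, IZZXZ has expectation 0.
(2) In the final state, XXIYZ has expectation 0.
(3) |01010> carries amplitude 0 in the final state.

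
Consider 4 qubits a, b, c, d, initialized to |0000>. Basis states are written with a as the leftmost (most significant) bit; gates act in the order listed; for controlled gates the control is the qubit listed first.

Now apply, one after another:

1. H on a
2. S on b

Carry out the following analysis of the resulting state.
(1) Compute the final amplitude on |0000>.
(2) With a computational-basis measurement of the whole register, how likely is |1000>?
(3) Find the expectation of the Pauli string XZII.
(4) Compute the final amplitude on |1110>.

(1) The amplitude on |0000> is sqrt(2)/2.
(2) Outcome |1000> occurs with probability 1/2.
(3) The observable XZII averages to 1.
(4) The amplitude on |1110> is 0.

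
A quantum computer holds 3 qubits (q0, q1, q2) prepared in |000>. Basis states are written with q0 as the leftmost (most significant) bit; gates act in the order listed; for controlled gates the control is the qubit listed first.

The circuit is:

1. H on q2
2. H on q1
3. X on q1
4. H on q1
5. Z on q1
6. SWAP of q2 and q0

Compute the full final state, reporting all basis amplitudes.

The resulting statevector has amplitude sqrt(2)/2 on |000>, sqrt(2)/2 on |100>, and 0 on every other basis state.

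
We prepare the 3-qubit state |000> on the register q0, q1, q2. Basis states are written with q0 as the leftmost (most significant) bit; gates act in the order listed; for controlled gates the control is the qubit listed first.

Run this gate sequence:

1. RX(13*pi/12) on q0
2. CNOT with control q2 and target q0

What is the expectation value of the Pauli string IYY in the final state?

In the final state, IYY has expectation 0.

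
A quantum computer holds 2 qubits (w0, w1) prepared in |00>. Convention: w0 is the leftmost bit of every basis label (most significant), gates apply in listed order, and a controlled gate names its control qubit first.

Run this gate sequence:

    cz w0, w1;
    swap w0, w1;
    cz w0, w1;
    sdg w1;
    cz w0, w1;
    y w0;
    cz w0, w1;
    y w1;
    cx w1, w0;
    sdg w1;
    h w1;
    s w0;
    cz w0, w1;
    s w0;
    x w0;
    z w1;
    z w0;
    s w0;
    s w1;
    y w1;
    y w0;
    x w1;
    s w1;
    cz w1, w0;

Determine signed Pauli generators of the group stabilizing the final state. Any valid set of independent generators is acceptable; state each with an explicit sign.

The stabilizer group can be generated by +IX, +ZI, among other valid generating sets.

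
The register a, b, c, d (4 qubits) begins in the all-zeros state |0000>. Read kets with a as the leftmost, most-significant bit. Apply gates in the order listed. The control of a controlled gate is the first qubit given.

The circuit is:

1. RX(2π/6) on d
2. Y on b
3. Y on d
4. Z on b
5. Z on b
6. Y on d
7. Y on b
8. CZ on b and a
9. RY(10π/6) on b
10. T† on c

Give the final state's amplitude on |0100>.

|0100> carries amplitude sqrt(3)/4 in the final state. Key observation: gates 2-7 undo each other exactly, leaving only the rest of the circuit to track.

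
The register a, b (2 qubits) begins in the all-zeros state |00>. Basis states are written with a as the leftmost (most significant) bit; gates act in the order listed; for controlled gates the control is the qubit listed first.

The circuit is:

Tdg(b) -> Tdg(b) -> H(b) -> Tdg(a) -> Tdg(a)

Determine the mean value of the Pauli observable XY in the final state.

The observable XY averages to 0.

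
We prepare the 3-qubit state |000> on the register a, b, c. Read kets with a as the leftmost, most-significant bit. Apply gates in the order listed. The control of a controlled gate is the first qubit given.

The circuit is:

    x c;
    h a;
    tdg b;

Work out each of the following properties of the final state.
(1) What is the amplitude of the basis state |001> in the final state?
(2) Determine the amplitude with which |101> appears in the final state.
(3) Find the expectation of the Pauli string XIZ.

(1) The amplitude on |001> is sqrt(2)/2.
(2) |101> carries amplitude sqrt(2)/2 in the final state.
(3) The observable XIZ averages to -1.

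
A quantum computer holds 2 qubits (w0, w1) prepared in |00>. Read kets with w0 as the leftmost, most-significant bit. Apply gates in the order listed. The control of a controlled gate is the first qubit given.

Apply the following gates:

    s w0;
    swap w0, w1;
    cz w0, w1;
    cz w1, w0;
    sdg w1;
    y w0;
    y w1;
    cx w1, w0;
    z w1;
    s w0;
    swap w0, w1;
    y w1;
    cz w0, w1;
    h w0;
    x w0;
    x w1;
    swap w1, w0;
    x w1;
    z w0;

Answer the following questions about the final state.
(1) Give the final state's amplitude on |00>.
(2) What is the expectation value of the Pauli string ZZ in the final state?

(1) The amplitude on |00> is -sqrt(2)*I/2.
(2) The observable ZZ averages to 0.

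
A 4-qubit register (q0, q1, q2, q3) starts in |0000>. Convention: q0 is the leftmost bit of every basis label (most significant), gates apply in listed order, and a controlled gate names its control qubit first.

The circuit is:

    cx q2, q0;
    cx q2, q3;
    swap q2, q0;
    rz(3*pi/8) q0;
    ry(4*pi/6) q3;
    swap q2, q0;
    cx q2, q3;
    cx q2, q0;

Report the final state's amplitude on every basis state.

The final amplitudes are -exp(13*I*pi/16)/2 on |0000>, -sqrt(3)*exp(13*I*pi/16)/2 on |0001>, and 0 on every other basis state.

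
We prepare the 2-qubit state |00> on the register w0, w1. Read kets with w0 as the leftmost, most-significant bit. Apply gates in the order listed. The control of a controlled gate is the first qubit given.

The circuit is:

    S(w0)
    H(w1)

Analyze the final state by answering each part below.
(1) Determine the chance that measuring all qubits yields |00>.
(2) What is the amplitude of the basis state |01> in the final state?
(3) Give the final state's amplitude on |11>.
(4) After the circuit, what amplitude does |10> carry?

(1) Outcome |00> occurs with probability 1/2.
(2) The amplitude on |01> is sqrt(2)/2.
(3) The final state's coefficient on |11> equals 0.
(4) The final state's coefficient on |10> equals 0.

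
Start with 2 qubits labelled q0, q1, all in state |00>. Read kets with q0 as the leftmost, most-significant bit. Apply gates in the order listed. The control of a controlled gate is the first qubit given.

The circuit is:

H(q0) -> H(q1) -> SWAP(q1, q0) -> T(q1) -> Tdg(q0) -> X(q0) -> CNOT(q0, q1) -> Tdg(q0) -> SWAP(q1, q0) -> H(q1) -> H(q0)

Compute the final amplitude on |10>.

The amplitude on |10> is 0.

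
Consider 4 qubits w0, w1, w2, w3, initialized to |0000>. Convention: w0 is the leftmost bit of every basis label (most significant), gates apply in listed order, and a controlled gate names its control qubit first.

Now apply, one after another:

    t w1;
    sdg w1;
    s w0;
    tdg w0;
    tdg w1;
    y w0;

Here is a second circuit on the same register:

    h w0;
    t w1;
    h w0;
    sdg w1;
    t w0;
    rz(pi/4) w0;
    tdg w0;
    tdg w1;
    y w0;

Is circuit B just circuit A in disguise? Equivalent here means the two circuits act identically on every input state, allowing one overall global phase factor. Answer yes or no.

Yes: on every input state the two circuits agree up to one overall phase factor.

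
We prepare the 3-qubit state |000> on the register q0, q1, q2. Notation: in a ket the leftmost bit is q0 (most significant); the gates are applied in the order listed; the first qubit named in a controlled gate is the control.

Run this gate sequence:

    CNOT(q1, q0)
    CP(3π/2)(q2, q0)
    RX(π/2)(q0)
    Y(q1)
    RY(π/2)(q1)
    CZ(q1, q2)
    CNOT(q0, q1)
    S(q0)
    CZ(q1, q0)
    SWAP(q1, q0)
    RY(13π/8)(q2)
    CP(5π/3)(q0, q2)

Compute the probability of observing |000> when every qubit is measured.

A full measurement returns |000> with probability sqrt(2 - sqrt(2))/16 + 1/8.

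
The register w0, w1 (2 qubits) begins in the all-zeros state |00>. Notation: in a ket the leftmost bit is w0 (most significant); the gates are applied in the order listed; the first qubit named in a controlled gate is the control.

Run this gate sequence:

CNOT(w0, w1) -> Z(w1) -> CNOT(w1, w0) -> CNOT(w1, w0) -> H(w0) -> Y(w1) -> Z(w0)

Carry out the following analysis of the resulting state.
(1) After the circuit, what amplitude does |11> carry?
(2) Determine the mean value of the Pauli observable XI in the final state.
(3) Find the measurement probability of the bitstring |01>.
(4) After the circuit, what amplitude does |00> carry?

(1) The final state's coefficient on |11> equals -sqrt(2)*I/2. Key observation: gates 3-4 undo each other exactly, leaving only the rest of the circuit to track.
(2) The expectation value of XI is -1.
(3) The probability of measuring |01> is 1/2.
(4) The final state's coefficient on |00> equals 0.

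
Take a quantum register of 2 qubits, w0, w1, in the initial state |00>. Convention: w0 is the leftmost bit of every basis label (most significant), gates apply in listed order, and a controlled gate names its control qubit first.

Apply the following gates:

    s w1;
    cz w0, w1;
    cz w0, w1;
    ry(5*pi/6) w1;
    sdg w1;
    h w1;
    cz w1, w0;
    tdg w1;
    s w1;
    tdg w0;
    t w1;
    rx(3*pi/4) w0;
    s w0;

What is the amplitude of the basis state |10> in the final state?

|10> carries amplitude (1 - I)*sqrt(sqrt(2) + 2)*(sqrt(3) - I)/8 in the final state. Key observation: gates 2-3 undo each other exactly, leaving only the rest of the circuit to track.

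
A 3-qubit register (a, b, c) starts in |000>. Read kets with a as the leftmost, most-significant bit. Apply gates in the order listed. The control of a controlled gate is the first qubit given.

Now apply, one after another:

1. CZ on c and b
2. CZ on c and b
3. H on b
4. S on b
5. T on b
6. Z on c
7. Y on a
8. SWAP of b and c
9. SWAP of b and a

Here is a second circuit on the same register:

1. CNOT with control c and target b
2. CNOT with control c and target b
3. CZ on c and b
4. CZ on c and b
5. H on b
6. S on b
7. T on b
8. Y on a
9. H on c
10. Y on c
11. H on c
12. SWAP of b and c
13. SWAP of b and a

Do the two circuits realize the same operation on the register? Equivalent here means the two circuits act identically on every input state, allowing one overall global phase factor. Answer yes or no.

No: there is an input state on which the two circuits produce genuinely different outputs (not merely differing by a phase).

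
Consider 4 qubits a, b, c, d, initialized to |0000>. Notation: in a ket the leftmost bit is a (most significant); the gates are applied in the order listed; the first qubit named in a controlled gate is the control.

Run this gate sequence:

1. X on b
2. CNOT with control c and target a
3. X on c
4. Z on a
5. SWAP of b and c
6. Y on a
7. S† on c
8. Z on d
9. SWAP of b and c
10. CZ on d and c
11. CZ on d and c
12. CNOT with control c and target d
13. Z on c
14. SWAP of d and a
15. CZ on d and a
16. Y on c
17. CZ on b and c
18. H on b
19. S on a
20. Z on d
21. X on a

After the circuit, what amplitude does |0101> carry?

The amplitude on |0101> is sqrt(2)/2.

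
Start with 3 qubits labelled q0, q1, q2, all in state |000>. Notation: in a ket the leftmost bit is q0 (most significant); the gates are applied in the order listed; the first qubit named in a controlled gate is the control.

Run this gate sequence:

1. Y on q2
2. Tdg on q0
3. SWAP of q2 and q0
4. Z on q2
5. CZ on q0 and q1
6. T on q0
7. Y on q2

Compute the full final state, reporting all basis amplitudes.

The final amplitudes are -exp(I*pi/4) on |101>, and 0 on every other basis state.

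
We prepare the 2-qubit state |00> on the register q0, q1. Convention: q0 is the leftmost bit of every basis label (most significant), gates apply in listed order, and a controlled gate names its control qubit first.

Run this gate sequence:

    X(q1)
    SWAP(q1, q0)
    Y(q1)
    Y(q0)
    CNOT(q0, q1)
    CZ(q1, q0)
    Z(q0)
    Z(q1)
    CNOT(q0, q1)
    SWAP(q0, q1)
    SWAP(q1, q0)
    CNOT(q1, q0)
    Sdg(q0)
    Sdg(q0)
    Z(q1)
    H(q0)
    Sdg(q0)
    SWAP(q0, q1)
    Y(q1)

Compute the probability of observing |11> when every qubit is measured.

The probability of measuring |11> is 1/2.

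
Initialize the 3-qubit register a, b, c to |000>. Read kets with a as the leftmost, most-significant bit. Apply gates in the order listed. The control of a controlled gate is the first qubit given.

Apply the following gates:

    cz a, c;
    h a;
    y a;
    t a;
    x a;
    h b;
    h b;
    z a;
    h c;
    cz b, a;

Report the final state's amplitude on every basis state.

The resulting statevector has amplitude exp(3*I*pi/4)/2 on |000>, exp(3*I*pi/4)/2 on |001>, 0 on |010>, 0 on |011>, I/2 on |100>, I/2 on |101>, 0 on |110>, 0 on |111>.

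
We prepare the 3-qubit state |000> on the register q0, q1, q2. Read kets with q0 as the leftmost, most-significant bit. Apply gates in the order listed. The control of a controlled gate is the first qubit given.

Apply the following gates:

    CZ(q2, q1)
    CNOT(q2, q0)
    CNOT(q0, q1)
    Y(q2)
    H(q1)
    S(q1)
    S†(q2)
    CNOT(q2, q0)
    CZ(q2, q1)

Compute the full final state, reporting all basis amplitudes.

The resulting statevector has amplitude sqrt(2)/2 on |101>, -sqrt(2)*I/2 on |111>, and 0 on every other basis state.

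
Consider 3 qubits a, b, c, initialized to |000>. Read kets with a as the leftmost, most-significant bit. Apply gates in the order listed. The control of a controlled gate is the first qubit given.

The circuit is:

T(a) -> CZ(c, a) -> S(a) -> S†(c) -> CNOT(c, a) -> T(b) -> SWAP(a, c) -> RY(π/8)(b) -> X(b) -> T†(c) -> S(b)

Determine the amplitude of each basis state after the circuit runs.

The resulting statevector has amplitude sin(pi/16) on |000>, I*cos(pi/16) on |010>, and 0 on every other basis state.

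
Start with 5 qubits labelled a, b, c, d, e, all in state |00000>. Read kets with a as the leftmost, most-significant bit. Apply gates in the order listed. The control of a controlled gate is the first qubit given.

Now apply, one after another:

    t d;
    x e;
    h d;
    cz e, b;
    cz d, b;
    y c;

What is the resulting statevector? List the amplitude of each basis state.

The resulting statevector has amplitude sqrt(2)*I/2 on |00101>, sqrt(2)*I/2 on |00111>, and 0 on every other basis state.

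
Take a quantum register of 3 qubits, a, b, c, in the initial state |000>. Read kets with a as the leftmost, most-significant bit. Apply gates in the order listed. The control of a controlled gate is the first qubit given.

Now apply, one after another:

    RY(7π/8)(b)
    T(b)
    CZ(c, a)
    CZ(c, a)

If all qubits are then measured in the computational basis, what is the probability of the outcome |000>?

Outcome |000> occurs with probability cos(7*pi/16)**2. Key observation: the block from step 3 through step 4 cancels to the identity and can be dropped.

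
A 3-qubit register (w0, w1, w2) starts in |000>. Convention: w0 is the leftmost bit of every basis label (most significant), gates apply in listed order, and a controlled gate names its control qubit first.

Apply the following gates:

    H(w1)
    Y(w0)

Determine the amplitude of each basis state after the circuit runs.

The resulting statevector has amplitude sqrt(2)*I/2 on |100>, sqrt(2)*I/2 on |110>, and 0 on every other basis state.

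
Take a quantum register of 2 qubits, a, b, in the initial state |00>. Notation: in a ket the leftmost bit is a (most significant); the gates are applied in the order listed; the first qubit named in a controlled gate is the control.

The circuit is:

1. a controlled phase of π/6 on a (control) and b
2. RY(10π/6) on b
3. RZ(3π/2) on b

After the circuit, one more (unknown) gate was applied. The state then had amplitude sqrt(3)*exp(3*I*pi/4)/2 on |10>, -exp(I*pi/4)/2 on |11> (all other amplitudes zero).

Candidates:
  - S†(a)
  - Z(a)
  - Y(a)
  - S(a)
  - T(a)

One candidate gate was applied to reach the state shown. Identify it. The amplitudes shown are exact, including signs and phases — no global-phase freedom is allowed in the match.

It was Y(a) that produced the state shown.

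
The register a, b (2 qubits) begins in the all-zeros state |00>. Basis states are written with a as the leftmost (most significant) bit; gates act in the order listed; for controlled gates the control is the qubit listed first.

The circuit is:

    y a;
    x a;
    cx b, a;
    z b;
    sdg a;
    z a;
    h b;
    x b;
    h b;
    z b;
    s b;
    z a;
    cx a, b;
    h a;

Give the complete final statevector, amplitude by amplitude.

The final amplitudes are sqrt(2)*I/2 on |00>, 0 on |01>, sqrt(2)*I/2 on |10>, 0 on |11>.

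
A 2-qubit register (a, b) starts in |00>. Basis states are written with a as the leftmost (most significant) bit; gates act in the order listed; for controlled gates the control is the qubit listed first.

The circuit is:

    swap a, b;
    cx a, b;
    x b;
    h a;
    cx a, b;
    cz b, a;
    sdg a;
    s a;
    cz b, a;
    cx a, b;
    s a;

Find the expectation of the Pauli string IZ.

The observable IZ averages to -1. Key observation: the block from step 5 through step 10 cancels to the identity and can be dropped.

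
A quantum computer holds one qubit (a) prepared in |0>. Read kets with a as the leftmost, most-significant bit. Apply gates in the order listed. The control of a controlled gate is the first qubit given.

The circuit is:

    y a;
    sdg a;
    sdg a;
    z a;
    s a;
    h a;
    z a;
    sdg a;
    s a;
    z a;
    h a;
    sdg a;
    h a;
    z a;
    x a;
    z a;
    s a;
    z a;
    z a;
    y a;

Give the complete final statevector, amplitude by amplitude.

The final amplitudes are -sqrt(2)*I/2 on |0>, -sqrt(2)/2 on |1>. Key observation: the block from step 5 through step 12 cancels to the identity and can be dropped.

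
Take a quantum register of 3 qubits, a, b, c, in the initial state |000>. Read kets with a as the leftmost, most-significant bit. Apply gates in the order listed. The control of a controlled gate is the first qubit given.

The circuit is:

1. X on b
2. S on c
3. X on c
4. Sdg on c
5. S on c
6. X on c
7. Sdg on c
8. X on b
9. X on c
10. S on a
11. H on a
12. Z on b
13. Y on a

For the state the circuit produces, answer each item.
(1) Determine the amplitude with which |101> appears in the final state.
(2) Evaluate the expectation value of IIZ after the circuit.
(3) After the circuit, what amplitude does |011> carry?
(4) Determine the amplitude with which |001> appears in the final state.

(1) The amplitude on |101> is sqrt(2)*I/2. Key observation: gates 1-8 undo each other exactly, leaving only the rest of the circuit to track.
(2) The observable IIZ averages to -1.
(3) The final state's coefficient on |011> equals 0.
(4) The amplitude on |001> is -sqrt(2)*I/2.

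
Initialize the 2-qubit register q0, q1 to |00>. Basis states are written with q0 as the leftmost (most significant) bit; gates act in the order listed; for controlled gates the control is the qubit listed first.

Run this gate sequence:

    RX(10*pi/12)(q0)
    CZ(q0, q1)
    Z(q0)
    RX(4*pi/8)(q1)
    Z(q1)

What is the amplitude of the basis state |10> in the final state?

The final state's coefficient on |10> equals I*(1 + sqrt(3))/4.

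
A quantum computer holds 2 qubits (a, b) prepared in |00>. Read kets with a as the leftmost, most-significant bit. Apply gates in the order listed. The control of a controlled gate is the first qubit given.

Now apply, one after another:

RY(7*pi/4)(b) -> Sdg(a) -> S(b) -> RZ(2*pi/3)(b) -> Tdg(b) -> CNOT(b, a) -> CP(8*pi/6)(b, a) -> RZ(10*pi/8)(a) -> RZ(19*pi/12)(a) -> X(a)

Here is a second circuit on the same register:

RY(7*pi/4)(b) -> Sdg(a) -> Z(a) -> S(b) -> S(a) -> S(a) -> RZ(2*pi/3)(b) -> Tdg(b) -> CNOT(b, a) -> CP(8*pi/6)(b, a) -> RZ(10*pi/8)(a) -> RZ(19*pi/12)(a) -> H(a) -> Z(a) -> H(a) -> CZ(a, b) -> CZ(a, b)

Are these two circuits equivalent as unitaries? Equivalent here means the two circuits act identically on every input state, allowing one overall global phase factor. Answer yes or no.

Yes — the two circuits implement the same unitary up to a global phase.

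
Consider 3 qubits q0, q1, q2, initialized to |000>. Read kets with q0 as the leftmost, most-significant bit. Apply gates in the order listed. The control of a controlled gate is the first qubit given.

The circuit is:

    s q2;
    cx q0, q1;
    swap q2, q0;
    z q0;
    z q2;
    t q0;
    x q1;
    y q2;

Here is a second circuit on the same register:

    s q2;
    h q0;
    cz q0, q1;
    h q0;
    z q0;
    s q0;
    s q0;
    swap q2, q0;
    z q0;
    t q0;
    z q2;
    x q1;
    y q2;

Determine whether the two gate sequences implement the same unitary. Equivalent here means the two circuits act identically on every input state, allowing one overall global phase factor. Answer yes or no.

No — the two circuits implement different unitaries, even allowing a global phase.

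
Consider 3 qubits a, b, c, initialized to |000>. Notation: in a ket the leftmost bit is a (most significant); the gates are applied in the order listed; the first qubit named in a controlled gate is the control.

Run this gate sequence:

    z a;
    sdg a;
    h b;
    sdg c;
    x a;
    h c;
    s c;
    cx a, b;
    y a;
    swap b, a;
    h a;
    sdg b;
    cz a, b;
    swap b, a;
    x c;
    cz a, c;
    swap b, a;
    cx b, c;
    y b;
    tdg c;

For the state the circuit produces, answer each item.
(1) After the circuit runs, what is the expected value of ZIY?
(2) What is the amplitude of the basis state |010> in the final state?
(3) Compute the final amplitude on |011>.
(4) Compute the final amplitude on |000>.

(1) The observable ZIY averages to -sqrt(2)/2.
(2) The amplitude on |010> is sqrt(2)*I/2.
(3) The final state's coefficient on |011> equals -sqrt(2)*exp(3*I*pi/4)/2.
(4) The amplitude on |000> is 0.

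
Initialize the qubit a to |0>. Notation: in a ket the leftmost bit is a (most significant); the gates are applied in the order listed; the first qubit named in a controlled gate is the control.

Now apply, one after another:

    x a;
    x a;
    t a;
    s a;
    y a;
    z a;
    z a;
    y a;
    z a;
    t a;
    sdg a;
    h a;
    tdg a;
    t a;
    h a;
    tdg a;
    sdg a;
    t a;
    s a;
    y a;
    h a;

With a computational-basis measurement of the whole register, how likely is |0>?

Outcome |0> occurs with probability 1/2. Key observation: steps 5-8 multiply out to the identity, so the circuit reduces to the remaining gates.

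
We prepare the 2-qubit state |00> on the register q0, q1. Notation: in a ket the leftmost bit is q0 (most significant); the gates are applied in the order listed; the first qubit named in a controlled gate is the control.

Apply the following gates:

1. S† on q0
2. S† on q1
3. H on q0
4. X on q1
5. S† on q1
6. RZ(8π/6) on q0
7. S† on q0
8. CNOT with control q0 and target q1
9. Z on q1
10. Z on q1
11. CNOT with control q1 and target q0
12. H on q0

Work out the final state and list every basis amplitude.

After the circuit, the state carries amplitude -exp(2*I*pi/3)/2 on |00>, exp(5*I*pi/6)/2 on |01>, exp(2*I*pi/3)/2 on |10>, -exp(5*I*pi/6)/2 on |11>.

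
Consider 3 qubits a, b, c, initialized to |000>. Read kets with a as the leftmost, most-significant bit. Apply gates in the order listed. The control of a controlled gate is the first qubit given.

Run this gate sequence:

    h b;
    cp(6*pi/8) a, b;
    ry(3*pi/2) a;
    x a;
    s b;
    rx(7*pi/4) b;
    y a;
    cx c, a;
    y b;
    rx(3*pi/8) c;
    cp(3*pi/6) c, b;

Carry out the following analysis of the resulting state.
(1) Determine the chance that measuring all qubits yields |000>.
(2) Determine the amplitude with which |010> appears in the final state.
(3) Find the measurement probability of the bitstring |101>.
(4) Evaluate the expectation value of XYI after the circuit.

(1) Outcome |000> occurs with probability (sqrt(2) + 2)*(sqrt(2 - sqrt(2)) + 2)/32.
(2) |010> carries amplitude (-sqrt(2 - sqrt(2)) + sqrt(sqrt(2) + 2))*cos(3*pi/16)/4 in the final state.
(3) The probability of measuring |101> is (2 - sqrt(2 - sqrt(2)))*(sqrt(2) + 2)/32.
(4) The observable XYI averages to sqrt(2)*(sqrt(2 - sqrt(2)) + 2)/8.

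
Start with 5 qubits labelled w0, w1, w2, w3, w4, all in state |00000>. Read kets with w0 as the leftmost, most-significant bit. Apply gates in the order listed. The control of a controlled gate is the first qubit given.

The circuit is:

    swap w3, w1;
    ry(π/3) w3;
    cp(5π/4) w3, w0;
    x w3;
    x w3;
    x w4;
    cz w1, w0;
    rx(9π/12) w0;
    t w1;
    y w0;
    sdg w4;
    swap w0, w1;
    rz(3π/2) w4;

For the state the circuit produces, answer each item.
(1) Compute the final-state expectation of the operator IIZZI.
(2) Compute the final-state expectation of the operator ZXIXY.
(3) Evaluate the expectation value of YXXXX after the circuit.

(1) The observable IIZZI averages to 1/2.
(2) The observable ZXIXY averages to 0.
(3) The observable YXXXX averages to 0.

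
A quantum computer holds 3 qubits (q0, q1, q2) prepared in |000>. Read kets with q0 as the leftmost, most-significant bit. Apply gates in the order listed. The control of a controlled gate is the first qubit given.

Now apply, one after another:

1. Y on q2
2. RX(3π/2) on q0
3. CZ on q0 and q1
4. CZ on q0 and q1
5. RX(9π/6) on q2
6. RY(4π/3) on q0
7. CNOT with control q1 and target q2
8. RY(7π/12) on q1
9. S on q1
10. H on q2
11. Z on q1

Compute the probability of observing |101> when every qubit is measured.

Outcome |101> occurs with probability -sqrt(6)/32 + sqrt(2)/32 + 1/8. Key observation: steps 3-4 multiply out to the identity, so the circuit reduces to the remaining gates.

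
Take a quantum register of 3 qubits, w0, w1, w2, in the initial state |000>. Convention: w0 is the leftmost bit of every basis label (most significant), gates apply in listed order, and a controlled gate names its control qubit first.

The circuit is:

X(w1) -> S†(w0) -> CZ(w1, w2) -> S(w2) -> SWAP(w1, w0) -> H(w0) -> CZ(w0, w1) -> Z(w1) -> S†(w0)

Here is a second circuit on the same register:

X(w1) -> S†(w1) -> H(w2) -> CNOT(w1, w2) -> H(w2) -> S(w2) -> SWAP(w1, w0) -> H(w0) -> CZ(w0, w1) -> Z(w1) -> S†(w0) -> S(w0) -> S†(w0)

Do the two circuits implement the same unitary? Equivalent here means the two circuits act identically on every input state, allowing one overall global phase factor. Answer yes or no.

No — the two circuits implement different unitaries, even allowing a global phase.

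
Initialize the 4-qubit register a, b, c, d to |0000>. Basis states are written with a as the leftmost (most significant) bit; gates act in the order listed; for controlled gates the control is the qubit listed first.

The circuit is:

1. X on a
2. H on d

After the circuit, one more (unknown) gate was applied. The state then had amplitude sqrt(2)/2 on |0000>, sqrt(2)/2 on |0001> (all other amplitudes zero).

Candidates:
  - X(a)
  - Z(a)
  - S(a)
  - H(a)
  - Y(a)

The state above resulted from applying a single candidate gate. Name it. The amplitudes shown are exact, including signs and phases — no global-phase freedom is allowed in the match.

The unique candidate consistent with the amplitudes is X(a).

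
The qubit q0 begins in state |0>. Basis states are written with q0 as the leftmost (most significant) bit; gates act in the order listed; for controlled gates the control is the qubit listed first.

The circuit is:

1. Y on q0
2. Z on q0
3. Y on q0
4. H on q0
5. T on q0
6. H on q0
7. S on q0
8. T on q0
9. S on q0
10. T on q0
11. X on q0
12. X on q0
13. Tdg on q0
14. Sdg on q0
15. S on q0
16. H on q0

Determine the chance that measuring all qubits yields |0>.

Outcome |0> occurs with probability 1/4. Key observation: gates 9-14 undo each other exactly, leaving only the rest of the circuit to track.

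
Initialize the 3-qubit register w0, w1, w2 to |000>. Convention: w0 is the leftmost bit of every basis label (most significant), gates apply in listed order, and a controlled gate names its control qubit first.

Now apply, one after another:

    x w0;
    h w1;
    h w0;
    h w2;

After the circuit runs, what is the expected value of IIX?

In the final state, IIX has expectation 1.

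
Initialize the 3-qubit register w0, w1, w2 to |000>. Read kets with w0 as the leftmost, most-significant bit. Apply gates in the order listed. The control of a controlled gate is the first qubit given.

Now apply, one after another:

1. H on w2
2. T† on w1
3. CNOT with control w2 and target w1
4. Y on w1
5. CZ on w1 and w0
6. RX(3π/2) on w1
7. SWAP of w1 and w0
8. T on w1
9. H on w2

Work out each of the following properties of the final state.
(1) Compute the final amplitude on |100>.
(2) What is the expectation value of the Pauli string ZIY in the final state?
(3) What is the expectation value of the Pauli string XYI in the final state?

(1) The final state's coefficient on |100> equals sqrt(2)*(-1 - I)/4.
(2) The observable ZIY averages to -1.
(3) The expectation value of XYI is 0.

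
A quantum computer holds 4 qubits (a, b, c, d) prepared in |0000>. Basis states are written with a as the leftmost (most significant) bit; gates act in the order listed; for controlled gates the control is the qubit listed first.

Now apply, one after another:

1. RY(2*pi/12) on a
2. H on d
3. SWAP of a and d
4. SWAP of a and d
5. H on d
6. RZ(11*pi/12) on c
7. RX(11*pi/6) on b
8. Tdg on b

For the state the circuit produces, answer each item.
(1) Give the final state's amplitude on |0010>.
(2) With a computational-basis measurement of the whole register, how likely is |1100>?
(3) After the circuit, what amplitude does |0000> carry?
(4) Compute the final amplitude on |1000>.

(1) |0010> carries amplitude 0 in the final state. Key observation: gates 2-5 undo each other exactly, leaving only the rest of the circuit to track.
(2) Outcome |1100> occurs with probability 7/16 - sqrt(3)/4.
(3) The amplitude on |0000> is (sqrt(3) + 2)*exp(13*I*pi/24)/4.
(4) The amplitude on |1000> is exp(13*I*pi/24)/4.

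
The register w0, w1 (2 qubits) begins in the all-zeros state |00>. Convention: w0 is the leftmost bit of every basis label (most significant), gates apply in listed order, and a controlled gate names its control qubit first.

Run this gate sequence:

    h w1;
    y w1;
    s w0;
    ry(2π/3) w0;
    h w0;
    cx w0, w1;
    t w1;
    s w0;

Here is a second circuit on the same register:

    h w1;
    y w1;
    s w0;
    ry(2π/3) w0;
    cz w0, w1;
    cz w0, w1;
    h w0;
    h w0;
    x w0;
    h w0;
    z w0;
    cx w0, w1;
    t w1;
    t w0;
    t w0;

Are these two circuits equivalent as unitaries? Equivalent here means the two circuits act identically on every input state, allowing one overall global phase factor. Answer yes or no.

Yes: on every input state the two circuits agree up to one overall phase factor.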